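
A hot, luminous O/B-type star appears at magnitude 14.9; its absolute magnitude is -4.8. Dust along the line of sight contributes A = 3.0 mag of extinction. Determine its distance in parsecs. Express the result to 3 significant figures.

d ≈ 21900 pc

m − M = 5 log₁₀(d/10 pc) + A  ⇒  14.9 − (-4.8) − 3.0 = 5 log₁₀(d/10)
16.700 = 5 log₁₀(d/10)
log₁₀ d = (m − M − A)/5 + 1 = 4.3400
d = 10^4.3400 = 21880 pc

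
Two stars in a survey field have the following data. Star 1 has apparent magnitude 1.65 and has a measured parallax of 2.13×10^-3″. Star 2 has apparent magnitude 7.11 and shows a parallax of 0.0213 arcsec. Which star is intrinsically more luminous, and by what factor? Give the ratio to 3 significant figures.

Star 1 is more luminous, by a factor of 15300.

Star 1: d = 1/p = 1/2.13×10^-3″ = 469.5 pc
Star 1: M = m − 5 log₁₀ d + 5 = 1.65 − 5·2.6716 + 5 = -6.708
Star 2: d = 1/p = 1/0.0213″ = 46.95 pc
Star 2: M = m − 5 log₁₀ d + 5 = 7.11 − 5·1.6716 + 5 = 3.752
ΔM = M_1 − M_2 = -6.708 − (3.752) = -10.460; smaller M is more luminous → Star 1.
L ratio = 10^(0.4 |ΔM|) = 10^4.184 = 15280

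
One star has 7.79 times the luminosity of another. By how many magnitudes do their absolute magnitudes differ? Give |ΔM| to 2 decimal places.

|ΔM| ≈ 2.23

Pogson: ΔM = −2.5 log₁₀(ratio) = −2.5 log₁₀(7.79) = −2.5 × 0.8915 = -2.229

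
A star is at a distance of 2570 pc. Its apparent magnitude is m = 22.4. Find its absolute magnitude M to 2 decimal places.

5 log₁₀(d/10 pc) = 5 log₁₀(2570) − 5 = 12.050
M = m − 5 log₁₀(d/10) = 22.4 − 12.050 = 10.350

M ≈ 10.35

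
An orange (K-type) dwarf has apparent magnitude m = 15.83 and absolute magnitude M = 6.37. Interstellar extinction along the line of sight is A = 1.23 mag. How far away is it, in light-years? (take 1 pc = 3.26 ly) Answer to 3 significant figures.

m − M = 5 log₁₀(d/10 pc) + A  ⇒  15.83 − (6.37) − 1.23 = 5 log₁₀(d/10)
8.230 = 5 log₁₀(d/10)
log₁₀ d = (m − M − A)/5 + 1 = 2.6460
d = 10^2.6460 = 442.6 pc
= 1443 ly

d ≈ 1440 ly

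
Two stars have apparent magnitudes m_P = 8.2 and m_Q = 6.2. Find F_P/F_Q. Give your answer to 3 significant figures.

F_P/F_Q ≈ 0.158

Δm = 8.2 − (6.2) = 2.0
Flux ratio = 10^(−0.4 Δm) = 10^(−0.4 × 2.0) = 10^-0.800 = 0.1585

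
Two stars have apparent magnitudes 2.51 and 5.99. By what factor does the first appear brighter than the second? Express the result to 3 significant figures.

24.7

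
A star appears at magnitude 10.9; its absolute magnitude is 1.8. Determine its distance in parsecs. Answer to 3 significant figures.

d ≈ 661 pc

μ = m − M = 9.100
m − M = 5 log₁₀ d − 5
log₁₀ d = (m − M)/5 + 1 = 2.8200
d = 10^2.8200 = 660.7 pc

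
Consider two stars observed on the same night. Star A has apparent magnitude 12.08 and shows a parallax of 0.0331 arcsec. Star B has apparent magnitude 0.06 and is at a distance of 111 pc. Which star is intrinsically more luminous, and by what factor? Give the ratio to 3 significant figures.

Star A: d = 1/p = 1/0.0331″ = 30.21 pc
Star A: M = m − 5 log₁₀ d + 5 = 12.08 − 5·1.4802 + 5 = 9.679
Star B: M = m − 5 log₁₀ d + 5 = 0.06 − 5·2.0453 + 5 = -5.167
ΔM = M_A − M_B = 9.679 − (-5.167) = 14.846; smaller M is more luminous → Star B.
L ratio = 10^(0.4 |ΔM|) = 10^5.938 = 867600

Star B is more luminous, by a factor of 868000.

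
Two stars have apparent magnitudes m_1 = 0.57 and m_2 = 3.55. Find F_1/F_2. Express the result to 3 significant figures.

F_1/F_2 ≈ 15.6

Δm = 0.57 − (3.55) = -2.98
Flux ratio = 10^(−0.4 Δm) = 10^(−0.4 × -2.98) = 10^1.192 = 15.56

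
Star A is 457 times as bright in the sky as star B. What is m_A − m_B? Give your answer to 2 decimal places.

m_A − m_B ≈ -6.65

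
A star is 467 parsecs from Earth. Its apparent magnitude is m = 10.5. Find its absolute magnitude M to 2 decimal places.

M ≈ 2.15

5 log₁₀(d/10 pc) = 5 log₁₀(467.0) − 5 = 8.347
M = m − 5 log₁₀(d/10) = 10.5 − 8.347 = 2.153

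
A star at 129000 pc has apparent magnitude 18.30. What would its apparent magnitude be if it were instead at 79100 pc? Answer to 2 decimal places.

m ≈ 17.24

Flux ∝ 1/d², so Δm = 5 log₁₀(d₂/d₁) = 5 log₁₀(79100/129000) = -1.062
m₂ = m₁ + Δm = 18.30 + (-1.062) = 17.238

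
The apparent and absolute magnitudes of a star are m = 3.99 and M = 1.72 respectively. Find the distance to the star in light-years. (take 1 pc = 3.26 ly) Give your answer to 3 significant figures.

d ≈ 92.7 ly

Distance modulus: m − M = 3.99 − (1.72) = 2.270
m − M = 5 log₁₀ d − 5
log₁₀ d = (m − M)/5 + 1 = 1.4540
d = 10^1.4540 = 28.44 pc
= 92.73 ly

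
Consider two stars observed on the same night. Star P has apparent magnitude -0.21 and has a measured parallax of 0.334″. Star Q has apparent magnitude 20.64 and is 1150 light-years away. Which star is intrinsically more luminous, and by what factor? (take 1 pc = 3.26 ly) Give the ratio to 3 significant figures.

Star P is more luminous, by a factor of 15800.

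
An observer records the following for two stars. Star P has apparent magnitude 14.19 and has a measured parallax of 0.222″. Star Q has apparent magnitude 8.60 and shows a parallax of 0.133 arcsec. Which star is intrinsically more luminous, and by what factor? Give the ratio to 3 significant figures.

Star P: d = 1/p = 1/0.222″ = 4.505 pc
Star P: M = m − 5 log₁₀ d + 5 = 14.19 − 5·0.6536 + 5 = 15.922
Star Q: d = 1/p = 1/0.133″ = 7.519 pc
Star Q: M = m − 5 log₁₀ d + 5 = 8.60 − 5·0.8761 + 5 = 9.219
ΔM = M_P − M_Q = 15.922 − (9.219) = 6.703; smaller M is more luminous → Star Q.
L ratio = 10^(0.4 |ΔM|) = 10^2.681 = 479.7

Star Q is more luminous, by a factor of 480.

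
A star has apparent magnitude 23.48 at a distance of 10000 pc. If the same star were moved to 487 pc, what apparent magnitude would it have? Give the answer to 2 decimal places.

m ≈ 16.92

Flux ∝ 1/d², so Δm = 5 log₁₀(d₂/d₁) = 5 log₁₀(487/10000) = -6.562
m₂ = m₁ + Δm = 23.48 + (-6.562) = 16.918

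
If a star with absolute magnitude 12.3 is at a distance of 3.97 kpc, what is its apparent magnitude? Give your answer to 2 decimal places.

m ≈ 25.29

d = 3.97 kpc = 3970 pc
m = M + 5 log₁₀ d − 5 = 12.3 + 5·3.5988 − 5 = 25.294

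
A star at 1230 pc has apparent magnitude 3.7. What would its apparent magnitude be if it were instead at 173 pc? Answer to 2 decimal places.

m ≈ -0.56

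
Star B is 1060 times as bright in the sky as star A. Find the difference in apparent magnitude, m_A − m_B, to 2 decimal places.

m_A − m_B ≈ 7.56

Pogson: Δm = −2.5 log₁₀(ratio) = −2.5 log₁₀(1060) = −2.5 × 3.0253 = -7.563
Star B is brighter so has the smaller magnitude: m_A − m_B is positive.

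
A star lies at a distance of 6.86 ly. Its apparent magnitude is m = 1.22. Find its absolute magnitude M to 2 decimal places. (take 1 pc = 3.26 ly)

M ≈ 4.60

d = 6.86 ly / 3.26 = 2.104 pc
5 log₁₀(d/10 pc) = 5 log₁₀(2.104) − 5 = -3.384
M = m − 5 log₁₀(d/10) = 1.22 + 3.384 = 4.604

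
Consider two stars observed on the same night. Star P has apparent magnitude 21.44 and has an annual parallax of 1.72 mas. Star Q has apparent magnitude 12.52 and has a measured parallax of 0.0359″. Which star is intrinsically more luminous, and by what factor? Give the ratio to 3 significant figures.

Star P: p = 1.72 mas = 1.72×10^-3″ → d = 1/p = 581.4 pc
Star P: M = m − 5 log₁₀ d + 5 = 21.44 − 5·2.7645 + 5 = 12.618
Star Q: d = 1/p = 1/0.0359″ = 27.86 pc
Star Q: M = m − 5 log₁₀ d + 5 = 12.52 − 5·1.4449 + 5 = 10.295
ΔM = M_P − M_Q = 12.618 − (10.295) = 2.322; smaller M is more luminous → Star Q.
L ratio = 10^(0.4 |ΔM|) = 10^0.929 = 8.489

Star Q is more luminous, by a factor of 8.49.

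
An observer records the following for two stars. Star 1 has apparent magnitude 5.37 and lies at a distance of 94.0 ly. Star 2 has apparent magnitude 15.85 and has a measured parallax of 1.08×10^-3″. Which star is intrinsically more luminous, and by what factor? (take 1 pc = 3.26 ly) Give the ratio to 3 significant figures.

Star 1: d = 94.0 ly / 3.26 = 28.83 pc
Star 1: M = m − 5 log₁₀ d + 5 = 5.37 − 5·1.4599 + 5 = 3.070
Star 2: d = 1/p = 1/1.08×10^-3″ = 925.9 pc
Star 2: M = m − 5 log₁₀ d + 5 = 15.85 − 5·2.9666 + 5 = 6.017
ΔM = M_1 − M_2 = 3.070 − (6.017) = -2.947; smaller M is more luminous → Star 1.
L ratio = 10^(0.4 |ΔM|) = 10^1.179 = 15.09

Star 1 is more luminous, by a factor of 15.1.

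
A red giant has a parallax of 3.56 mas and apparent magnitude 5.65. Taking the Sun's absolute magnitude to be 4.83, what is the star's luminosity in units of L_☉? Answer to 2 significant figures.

L/L_☉ ≈ 370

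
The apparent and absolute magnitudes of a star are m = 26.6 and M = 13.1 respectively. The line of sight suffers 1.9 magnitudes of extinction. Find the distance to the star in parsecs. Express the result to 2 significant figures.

m − M = 5 log₁₀(d/10 pc) + A  ⇒  26.6 − (13.1) − 1.9 = 5 log₁₀(d/10)
11.600 = 5 log₁₀(d/10)
log₁₀ d = (m − M − A)/5 + 1 = 3.3200
d = 10^3.3200 = 2089 pc

d ≈ 2100 pc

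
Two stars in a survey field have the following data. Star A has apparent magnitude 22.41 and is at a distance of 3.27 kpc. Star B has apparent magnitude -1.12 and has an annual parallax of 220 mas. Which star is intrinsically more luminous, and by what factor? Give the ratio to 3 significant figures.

Star B is more luminous, by a factor of 4990.

Star A: d = 3.27 kpc = 3270 pc
Star A: M = m − 5 log₁₀ d + 5 = 22.41 − 5·3.5145 + 5 = 9.837
Star B: p = 220 mas = 0.220″ → d = 1/p = 4.545 pc
Star B: M = m − 5 log₁₀ d + 5 = -1.12 − 5·0.6576 + 5 = 0.592
ΔM = M_A − M_B = 9.837 − (0.592) = 9.245; smaller M is more luminous → Star B.
L ratio = 10^(0.4 |ΔM|) = 10^3.698 = 4990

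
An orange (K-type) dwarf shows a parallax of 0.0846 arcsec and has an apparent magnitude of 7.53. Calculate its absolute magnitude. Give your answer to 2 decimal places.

M ≈ 7.17

d = 1/p = 1/0.0846″ = 11.82 pc
5 log₁₀(d/10 pc) = 5 log₁₀(11.82) − 5 = 0.363
M = m − 5 log₁₀(d/10) = 7.53 − 0.363 = 7.167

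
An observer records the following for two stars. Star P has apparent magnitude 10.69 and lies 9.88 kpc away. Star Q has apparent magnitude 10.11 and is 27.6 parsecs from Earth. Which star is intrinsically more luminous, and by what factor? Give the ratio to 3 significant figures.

Star P is more luminous, by a factor of 75100.

Star P: d = 9.88 kpc = 9880 pc
Star P: M = m − 5 log₁₀ d + 5 = 10.69 − 5·3.9948 + 5 = -4.284
Star Q: M = m − 5 log₁₀ d + 5 = 10.11 − 5·1.4409 + 5 = 7.905
ΔM = M_P − M_Q = -4.284 − (7.905) = -12.189; smaller M is more luminous → Star P.
L ratio = 10^(0.4 |ΔM|) = 10^4.876 = 75110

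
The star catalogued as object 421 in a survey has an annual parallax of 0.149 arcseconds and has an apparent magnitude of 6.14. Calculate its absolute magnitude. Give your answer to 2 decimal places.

M ≈ 7.01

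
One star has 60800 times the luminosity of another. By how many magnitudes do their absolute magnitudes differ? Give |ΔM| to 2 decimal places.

|ΔM| ≈ 11.96

Pogson: ΔM = −2.5 log₁₀(ratio) = −2.5 log₁₀(60800) = −2.5 × 4.7839 = -11.960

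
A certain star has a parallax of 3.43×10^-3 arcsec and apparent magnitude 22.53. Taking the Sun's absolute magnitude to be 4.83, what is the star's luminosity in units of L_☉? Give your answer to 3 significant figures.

L/L_☉ ≈ 7.07×10^-5

d = 1/p = 1/3.43×10^-3″ = 291.5 pc
M = m − 5 log₁₀ d + 5 = 22.53 − 5·2.4647 + 5 = 15.206
M − M_☉ = 15.206 − 4.83 = 10.376
L/L_☉ = 10^(−0.4 × 10.376) = 7.070×10^-5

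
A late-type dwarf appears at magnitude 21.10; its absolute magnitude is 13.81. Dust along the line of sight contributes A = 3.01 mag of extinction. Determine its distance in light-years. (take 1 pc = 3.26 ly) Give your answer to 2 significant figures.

d ≈ 230 ly

m − M = 5 log₁₀(d/10 pc) + A  ⇒  21.10 − (13.81) − 3.01 = 5 log₁₀(d/10)
4.280 = 5 log₁₀(d/10)
log₁₀ d = (m − M − A)/5 + 1 = 1.8560
d = 10^1.8560 = 71.78 pc
= 234.0 ly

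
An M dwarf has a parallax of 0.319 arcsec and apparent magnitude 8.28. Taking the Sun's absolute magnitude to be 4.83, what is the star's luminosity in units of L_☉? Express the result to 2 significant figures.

d = 1/p = 1/0.319″ = 3.135 pc
M = m − 5 log₁₀ d + 5 = 8.28 − 5·0.4962 + 5 = 10.799
M − M_☉ = 10.799 − 4.83 = 5.969
L/L_☉ = 10^(−0.4 × 5.969) = 4.097×10^-3

L/L_☉ ≈ 4.1×10^-3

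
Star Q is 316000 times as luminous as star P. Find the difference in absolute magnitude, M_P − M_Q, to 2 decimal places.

M_P − M_Q ≈ 13.75

Pogson: ΔM = −2.5 log₁₀(ratio) = −2.5 log₁₀(316000) = −2.5 × 5.4997 = -13.749
Star Q is brighter so has the smaller magnitude: M_P − M_Q is positive.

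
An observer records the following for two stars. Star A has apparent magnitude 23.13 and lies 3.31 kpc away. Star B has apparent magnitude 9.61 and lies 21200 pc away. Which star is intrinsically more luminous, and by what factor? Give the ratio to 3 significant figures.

Star A: d = 3.31 kpc = 3310 pc
Star A: M = m − 5 log₁₀ d + 5 = 23.13 − 5·3.5198 + 5 = 10.531
Star B: M = m − 5 log₁₀ d + 5 = 9.61 − 5·4.3263 + 5 = -7.022
ΔM = M_A − M_B = 10.531 − (-7.022) = 17.553; smaller M is more luminous → Star B.
L ratio = 10^(0.4 |ΔM|) = 10^7.021 = 1.050×10^7

Star B is more luminous, by a factor of 1.05×10^7.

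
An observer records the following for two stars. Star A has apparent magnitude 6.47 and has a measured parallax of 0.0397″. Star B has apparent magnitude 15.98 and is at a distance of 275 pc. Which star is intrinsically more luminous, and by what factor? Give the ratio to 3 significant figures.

Star A: d = 1/p = 1/0.0397″ = 25.19 pc
Star A: M = m − 5 log₁₀ d + 5 = 6.47 − 5·1.4012 + 5 = 4.464
Star B: M = m − 5 log₁₀ d + 5 = 15.98 − 5·2.4393 + 5 = 8.783
ΔM = M_A − M_B = 4.464 − (8.783) = -4.319; smaller M is more luminous → Star A.
L ratio = 10^(0.4 |ΔM|) = 10^1.728 = 53.43

Star A is more luminous, by a factor of 53.4.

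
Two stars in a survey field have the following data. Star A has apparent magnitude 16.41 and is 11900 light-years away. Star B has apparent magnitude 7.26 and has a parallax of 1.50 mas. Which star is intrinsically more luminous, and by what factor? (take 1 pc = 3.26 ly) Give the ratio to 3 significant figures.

Star A: d = 11900 ly / 3.26 = 3650 pc
Star A: M = m − 5 log₁₀ d + 5 = 16.41 − 5·3.5623 + 5 = 3.598
Star B: p = 1.50 mas = 1.50×10^-3″ → d = 1/p = 666.7 pc
Star B: M = m − 5 log₁₀ d + 5 = 7.26 − 5·2.8239 + 5 = -1.860
ΔM = M_A − M_B = 3.598 − (-1.860) = 5.458; smaller M is more luminous → Star B.
L ratio = 10^(0.4 |ΔM|) = 10^2.183 = 152.5

Star B is more luminous, by a factor of 152.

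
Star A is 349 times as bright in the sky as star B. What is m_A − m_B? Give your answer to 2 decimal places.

m_A − m_B ≈ -6.36

Pogson: Δm = −2.5 log₁₀(ratio) = −2.5 log₁₀(349) = −2.5 × 2.5428 = -6.357
Star A is brighter, so it has the smaller magnitude: the difference is negative.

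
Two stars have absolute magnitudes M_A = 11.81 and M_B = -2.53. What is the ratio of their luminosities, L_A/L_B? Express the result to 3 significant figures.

L_A/L_B ≈ 1.84×10^-6

ΔM = M_A − M_B = 14.34
L_A/L_B = 10^(−0.4 ΔM) = 10^-5.736 = 1.837×10^-6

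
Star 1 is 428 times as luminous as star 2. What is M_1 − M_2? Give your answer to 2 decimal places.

Pogson: ΔM = −2.5 log₁₀(ratio) = −2.5 log₁₀(428) = −2.5 × 2.6314 = -6.579
Star 1 is brighter, so it has the smaller magnitude: the difference is negative.

M_1 − M_2 ≈ -6.58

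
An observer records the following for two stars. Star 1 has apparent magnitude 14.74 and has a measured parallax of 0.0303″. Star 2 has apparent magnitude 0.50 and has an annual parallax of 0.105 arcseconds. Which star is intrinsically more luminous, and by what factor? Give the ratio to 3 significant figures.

Star 1: d = 1/p = 1/0.0303″ = 33.00 pc
Star 1: M = m − 5 log₁₀ d + 5 = 14.74 − 5·1.5186 + 5 = 12.147
Star 2: d = 1/p = 1/0.105″ = 9.524 pc
Star 2: M = m − 5 log₁₀ d + 5 = 0.50 − 5·0.9788 + 5 = 0.606
ΔM = M_1 − M_2 = 12.147 − (0.606) = 11.541; smaller M is more luminous → Star 2.
L ratio = 10^(0.4 |ΔM|) = 10^4.617 = 41350

Star 2 is more luminous, by a factor of 41400.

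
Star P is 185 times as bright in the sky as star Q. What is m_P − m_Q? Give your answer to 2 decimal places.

m_P − m_Q ≈ -5.67

Pogson: Δm = −2.5 log₁₀(ratio) = −2.5 log₁₀(185) = −2.5 × 2.2672 = -5.668
Star P is brighter, so it has the smaller magnitude: the difference is negative.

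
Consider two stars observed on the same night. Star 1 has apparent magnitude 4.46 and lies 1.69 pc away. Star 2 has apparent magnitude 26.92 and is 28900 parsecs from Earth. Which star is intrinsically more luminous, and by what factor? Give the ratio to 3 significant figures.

Star 1: M = m − 5 log₁₀ d + 5 = 4.46 − 5·0.2279 + 5 = 8.321
Star 2: M = m − 5 log₁₀ d + 5 = 26.92 − 5·4.4609 + 5 = 9.616
ΔM = M_1 − M_2 = 8.321 − (9.616) = -1.295; smaller M is more luminous → Star 1.
L ratio = 10^(0.4 |ΔM|) = 10^0.518 = 3.296

Star 1 is more luminous, by a factor of 3.30.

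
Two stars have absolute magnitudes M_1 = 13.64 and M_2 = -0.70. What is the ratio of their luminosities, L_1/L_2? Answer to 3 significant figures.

L_1/L_2 ≈ 1.84×10^-6

ΔM = M_1 − M_2 = 14.34
L_1/L_2 = 10^(−0.4 ΔM) = 10^-5.736 = 1.837×10^-6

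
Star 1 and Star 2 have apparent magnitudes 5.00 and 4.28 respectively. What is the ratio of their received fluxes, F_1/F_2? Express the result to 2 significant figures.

F_1/F_2 ≈ 0.52

Magnitude difference = 0.72
Flux ratio = 10^(−0.4 Δm) = 10^(−0.4 × 0.72) = 10^-0.288 = 0.5152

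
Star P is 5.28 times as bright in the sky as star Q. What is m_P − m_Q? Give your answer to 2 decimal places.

Pogson: Δm = −2.5 log₁₀(ratio) = −2.5 log₁₀(5.28) = −2.5 × 0.7226 = -1.807
Star P is brighter, so it has the smaller magnitude: the difference is negative.

m_P − m_Q ≈ -1.81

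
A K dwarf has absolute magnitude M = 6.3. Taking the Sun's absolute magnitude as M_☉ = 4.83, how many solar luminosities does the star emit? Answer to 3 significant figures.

L/L_☉ ≈ 0.258

M − M_☉ = 6.3 − 4.83 = 1.470
L/L_☉ = 10^(−0.4 (M − M_☉)) = 10^-0.588 = 0.2582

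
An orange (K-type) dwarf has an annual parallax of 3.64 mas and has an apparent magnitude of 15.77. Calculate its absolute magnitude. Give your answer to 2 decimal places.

M ≈ 8.58

p = 3.64 mas = 3.64×10^-3″ → d = 1/p = 274.7 pc
5 log₁₀(d/10 pc) = 5 log₁₀(274.7) − 5 = 7.194
M = m − 5 log₁₀(d/10) = 15.77 − 7.194 = 8.576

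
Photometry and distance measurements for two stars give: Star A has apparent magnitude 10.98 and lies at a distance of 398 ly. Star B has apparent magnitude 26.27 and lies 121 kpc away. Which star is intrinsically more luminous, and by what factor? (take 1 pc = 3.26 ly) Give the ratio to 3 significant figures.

Star A is more luminous, by a factor of 1.33.

Star A: d = 398 ly / 3.26 = 122.1 pc
Star A: M = m − 5 log₁₀ d + 5 = 10.98 − 5·2.0867 + 5 = 5.547
Star B: d = 121 kpc = 121000 pc
Star B: M = m − 5 log₁₀ d + 5 = 26.27 − 5·5.0828 + 5 = 5.856
ΔM = M_A − M_B = 5.547 − (5.856) = -0.309; smaller M is more luminous → Star A.
L ratio = 10^(0.4 |ΔM|) = 10^0.124 = 1.330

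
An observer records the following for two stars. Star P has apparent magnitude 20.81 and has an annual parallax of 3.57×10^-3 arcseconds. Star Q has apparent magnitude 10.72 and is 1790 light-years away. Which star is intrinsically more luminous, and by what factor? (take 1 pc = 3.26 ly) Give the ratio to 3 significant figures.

Star P: d = 1/p = 1/3.57×10^-3″ = 280.1 pc
Star P: M = m − 5 log₁₀ d + 5 = 20.81 − 5·2.4473 + 5 = 13.573
Star Q: d = 1790 ly / 3.26 = 549.1 pc
Star Q: M = m − 5 log₁₀ d + 5 = 10.72 − 5·2.7396 + 5 = 2.022
ΔM = M_P − M_Q = 13.573 − (2.022) = 11.552; smaller M is more luminous → Star Q.
L ratio = 10^(0.4 |ΔM|) = 10^4.621 = 41750

Star Q is more luminous, by a factor of 41700.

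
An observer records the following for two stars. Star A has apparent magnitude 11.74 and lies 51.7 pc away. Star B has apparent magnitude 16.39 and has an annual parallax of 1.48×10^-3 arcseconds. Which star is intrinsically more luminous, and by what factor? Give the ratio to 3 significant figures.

Star B is more luminous, by a factor of 2.36.

Star A: M = m − 5 log₁₀ d + 5 = 11.74 − 5·1.7135 + 5 = 8.173
Star B: d = 1/p = 1/1.48×10^-3″ = 675.7 pc
Star B: M = m − 5 log₁₀ d + 5 = 16.39 − 5·2.8297 + 5 = 7.241
ΔM = M_A − M_B = 8.173 − (7.241) = 0.931; smaller M is more luminous → Star B.
L ratio = 10^(0.4 |ΔM|) = 10^0.372 = 2.358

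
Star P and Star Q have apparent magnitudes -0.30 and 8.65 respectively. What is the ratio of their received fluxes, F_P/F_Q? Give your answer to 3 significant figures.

F_P/F_Q ≈ 3800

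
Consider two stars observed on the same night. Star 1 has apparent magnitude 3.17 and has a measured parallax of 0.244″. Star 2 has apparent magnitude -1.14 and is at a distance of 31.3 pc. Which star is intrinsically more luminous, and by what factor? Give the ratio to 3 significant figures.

Star 2 is more luminous, by a factor of 3090.

Star 1: d = 1/p = 1/0.244″ = 4.098 pc
Star 1: M = m − 5 log₁₀ d + 5 = 3.17 − 5·0.6126 + 5 = 5.107
Star 2: M = m − 5 log₁₀ d + 5 = -1.14 − 5·1.4955 + 5 = -3.618
ΔM = M_1 − M_2 = 5.107 − (-3.618) = 8.725; smaller M is more luminous → Star 2.
L ratio = 10^(0.4 |ΔM|) = 10^3.490 = 3089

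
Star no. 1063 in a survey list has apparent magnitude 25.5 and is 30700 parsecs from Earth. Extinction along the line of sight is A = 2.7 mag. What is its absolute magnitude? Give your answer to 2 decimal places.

M ≈ 5.36

5 log₁₀(d/10 pc) = 5 log₁₀(30700) − 5 = 17.436
M = m − 5 log₁₀(d/10) − A = 25.5 − 17.436 − 2.7 = 5.364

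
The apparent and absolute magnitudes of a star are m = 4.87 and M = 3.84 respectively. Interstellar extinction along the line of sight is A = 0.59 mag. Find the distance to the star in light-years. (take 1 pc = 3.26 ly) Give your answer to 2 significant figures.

d ≈ 40 ly

m − M = 5 log₁₀(d/10 pc) + A  ⇒  4.87 − (3.84) − 0.59 = 5 log₁₀(d/10)
0.440 = 5 log₁₀(d/10)
log₁₀ d = (m − M − A)/5 + 1 = 1.0880
d = 10^1.0880 = 12.25 pc
= 39.92 ly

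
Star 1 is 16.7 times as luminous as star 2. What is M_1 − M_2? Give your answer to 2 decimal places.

M_1 − M_2 ≈ -3.06

Pogson: ΔM = −2.5 log₁₀(ratio) = −2.5 log₁₀(16.7) = −2.5 × 1.2227 = -3.057
Star 1 is brighter, so it has the smaller magnitude: the difference is negative.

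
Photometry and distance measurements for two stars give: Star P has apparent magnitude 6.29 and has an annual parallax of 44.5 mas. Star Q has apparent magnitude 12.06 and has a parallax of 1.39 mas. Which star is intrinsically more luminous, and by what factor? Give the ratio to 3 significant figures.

Star Q is more luminous, by a factor of 5.04.

Star P: p = 44.5 mas = 0.0445″ → d = 1/p = 22.47 pc
Star P: M = m − 5 log₁₀ d + 5 = 6.29 − 5·1.3516 + 5 = 4.532
Star Q: p = 1.39 mas = 1.39×10^-3″ → d = 1/p = 719.4 pc
Star Q: M = m − 5 log₁₀ d + 5 = 12.06 − 5·2.8570 + 5 = 2.775
ΔM = M_P − M_Q = 4.532 − (2.775) = 1.757; smaller M is more luminous → Star Q.
L ratio = 10^(0.4 |ΔM|) = 10^0.703 = 5.043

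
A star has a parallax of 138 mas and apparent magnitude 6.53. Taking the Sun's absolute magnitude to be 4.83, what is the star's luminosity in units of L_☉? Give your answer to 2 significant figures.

d = 1/p = 1000/138 mas = 7.246 pc
M = m − 5 log₁₀ d + 5 = 6.53 − 5·0.8601 + 5 = 7.229
M − M_☉ = 7.229 − 4.83 = 2.399
L/L_☉ = 10^(−0.4 × 2.399) = 0.1097

L/L_☉ ≈ 0.11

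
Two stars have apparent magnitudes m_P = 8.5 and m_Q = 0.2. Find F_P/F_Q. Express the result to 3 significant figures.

Δm = 8.5 − (0.2) = 8.3
Flux ratio = 10^(−0.4 Δm) = 10^(−0.4 × 8.3) = 10^-3.320 = 4.786×10^-4

F_P/F_Q ≈ 4.79×10^-4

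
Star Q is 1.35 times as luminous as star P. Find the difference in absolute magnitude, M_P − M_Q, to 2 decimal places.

Pogson: ΔM = −2.5 log₁₀(ratio) = −2.5 log₁₀(1.35) = −2.5 × 0.1303 = -0.326
Star Q is brighter so has the smaller magnitude: M_P − M_Q is positive.

M_P − M_Q ≈ 0.33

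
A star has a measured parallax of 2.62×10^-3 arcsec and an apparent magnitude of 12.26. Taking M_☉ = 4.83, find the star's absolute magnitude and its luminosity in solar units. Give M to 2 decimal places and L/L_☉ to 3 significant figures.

d = 1/p = 1/2.62×10^-3″ = 381.7 pc
M = m − 5 log₁₀ d + 5 = 12.26 − 5·2.5817 + 5 = 4.352
M − M_☉ = 4.352 − 4.83 = -0.478
L/L_☉ = 10^(−0.4 × -0.478) = 1.554

M ≈ 4.35; L/L_☉ ≈ 1.55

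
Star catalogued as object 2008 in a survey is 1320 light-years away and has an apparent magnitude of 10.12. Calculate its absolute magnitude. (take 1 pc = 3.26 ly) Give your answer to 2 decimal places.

d = 1320 ly / 3.26 = 404.9 pc
5 log₁₀(d/10 pc) = 5 log₁₀(404.9) − 5 = 8.037
M = m − 5 log₁₀(d/10) = 10.12 − 8.037 = 2.083

M ≈ 2.08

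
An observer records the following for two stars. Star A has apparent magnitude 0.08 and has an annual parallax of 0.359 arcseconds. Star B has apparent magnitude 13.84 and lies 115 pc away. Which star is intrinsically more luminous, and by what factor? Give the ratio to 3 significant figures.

Star A: d = 1/p = 1/0.359″ = 2.786 pc
Star A: M = m − 5 log₁₀ d + 5 = 0.08 − 5·0.4449 + 5 = 2.855
Star B: M = m − 5 log₁₀ d + 5 = 13.84 − 5·2.0607 + 5 = 8.537
ΔM = M_A − M_B = 2.855 − (8.537) = -5.681; smaller M is more luminous → Star A.
L ratio = 10^(0.4 |ΔM|) = 10^2.272 = 187.2

Star A is more luminous, by a factor of 187.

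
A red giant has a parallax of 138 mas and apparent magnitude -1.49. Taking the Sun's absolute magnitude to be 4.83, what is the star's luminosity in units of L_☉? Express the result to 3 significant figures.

d = 1/p = 1000/138 mas = 7.246 pc
M = m − 5 log₁₀ d + 5 = -1.49 − 5·0.8601 + 5 = -0.791
M − M_☉ = -0.791 − 4.83 = -5.621
L/L_☉ = 10^(−0.4 × -5.621) = 177.1

L/L_☉ ≈ 177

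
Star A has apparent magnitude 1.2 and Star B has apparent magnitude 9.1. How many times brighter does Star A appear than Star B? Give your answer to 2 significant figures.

Magnitude difference = -7.9
Flux ratio = 10^(−0.4 Δm) = 10^(−0.4 × -7.9) = 10^3.160 = 1445

1400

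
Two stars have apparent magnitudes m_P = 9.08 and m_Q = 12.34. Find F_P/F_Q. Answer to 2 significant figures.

F_P/F_Q ≈ 20

Δm = 9.08 − (12.34) = -3.26
Flux ratio = 10^(−0.4 Δm) = 10^(−0.4 × -3.26) = 10^1.304 = 20.14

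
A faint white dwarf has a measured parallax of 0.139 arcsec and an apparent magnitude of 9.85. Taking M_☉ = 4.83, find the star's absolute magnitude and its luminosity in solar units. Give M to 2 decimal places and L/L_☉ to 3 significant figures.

d = 1/p = 1/0.139″ = 7.194 pc
M = m − 5 log₁₀ d + 5 = 9.85 − 5·0.8570 + 5 = 10.565
M − M_☉ = 10.565 − 4.83 = 5.735
L/L_☉ = 10^(−0.4 × 5.735) = 5.081×10^-3

M ≈ 10.57; L/L_☉ ≈ 5.08×10^-3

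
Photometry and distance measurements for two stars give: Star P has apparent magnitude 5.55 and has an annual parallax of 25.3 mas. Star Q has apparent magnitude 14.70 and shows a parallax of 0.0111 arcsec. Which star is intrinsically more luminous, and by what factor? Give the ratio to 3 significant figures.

Star P: p = 25.3 mas = 0.0253″ → d = 1/p = 39.53 pc
Star P: M = m − 5 log₁₀ d + 5 = 5.55 − 5·1.5969 + 5 = 2.566
Star Q: d = 1/p = 1/0.0111″ = 90.09 pc
Star Q: M = m − 5 log₁₀ d + 5 = 14.70 − 5·1.9547 + 5 = 9.927
ΔM = M_P − M_Q = 2.566 − (9.927) = -7.361; smaller M is more luminous → Star P.
L ratio = 10^(0.4 |ΔM|) = 10^2.944 = 879.8

Star P is more luminous, by a factor of 880.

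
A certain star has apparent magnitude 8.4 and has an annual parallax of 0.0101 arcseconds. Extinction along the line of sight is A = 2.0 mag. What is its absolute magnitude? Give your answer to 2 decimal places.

d = 1/p = 1/0.0101″ = 99.01 pc
5 log₁₀(d/10 pc) = 5 log₁₀(99.01) − 5 = 4.978
M = m − 5 log₁₀(d/10) − A = 8.4 − 4.978 − 2.0 = 1.422

M ≈ 1.42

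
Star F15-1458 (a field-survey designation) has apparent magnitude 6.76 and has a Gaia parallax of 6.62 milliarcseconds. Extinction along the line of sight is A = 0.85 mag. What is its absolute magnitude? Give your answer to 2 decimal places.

p = 6.62 mas = 6.62×10^-3″ → d = 1/p = 151.1 pc
5 log₁₀(d/10 pc) = 5 log₁₀(151.1) − 5 = 5.896
M = m − 5 log₁₀(d/10) − A = 6.76 − 5.896 − 0.85 = 0.014

M ≈ 0.01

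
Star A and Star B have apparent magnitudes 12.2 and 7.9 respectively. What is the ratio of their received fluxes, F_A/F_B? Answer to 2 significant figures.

F_A/F_B ≈ 0.019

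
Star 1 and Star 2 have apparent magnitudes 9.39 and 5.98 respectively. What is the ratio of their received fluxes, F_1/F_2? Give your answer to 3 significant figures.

Δm = 9.39 − (5.98) = 3.41
Flux ratio = 10^(−0.4 Δm) = 10^(−0.4 × 3.41) = 10^-1.364 = 0.04325

F_1/F_2 ≈ 0.0433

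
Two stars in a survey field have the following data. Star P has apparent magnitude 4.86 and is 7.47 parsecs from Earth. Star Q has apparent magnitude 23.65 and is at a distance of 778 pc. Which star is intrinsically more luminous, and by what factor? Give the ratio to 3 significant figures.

Star P: M = m − 5 log₁₀ d + 5 = 4.86 − 5·0.8733 + 5 = 5.493
Star Q: M = m − 5 log₁₀ d + 5 = 23.65 − 5·2.8910 + 5 = 14.195
ΔM = M_P − M_Q = 5.493 − (14.195) = -8.702; smaller M is more luminous → Star P.
L ratio = 10^(0.4 |ΔM|) = 10^3.481 = 3025

Star P is more luminous, by a factor of 3020.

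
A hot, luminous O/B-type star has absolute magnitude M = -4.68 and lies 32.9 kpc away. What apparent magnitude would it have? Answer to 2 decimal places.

m ≈ 12.91

d = 32.9 kpc = 32900 pc
m = M + 5 log₁₀ d − 5 = -4.68 + 5·4.5172 − 5 = 12.906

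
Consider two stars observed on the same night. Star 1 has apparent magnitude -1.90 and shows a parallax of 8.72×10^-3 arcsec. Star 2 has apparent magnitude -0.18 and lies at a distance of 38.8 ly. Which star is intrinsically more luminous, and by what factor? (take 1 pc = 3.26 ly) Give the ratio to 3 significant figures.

Star 1 is more luminous, by a factor of 453.

Star 1: d = 1/p = 1/8.72×10^-3″ = 114.7 pc
Star 1: M = m − 5 log₁₀ d + 5 = -1.90 − 5·2.0595 + 5 = -7.197
Star 2: d = 38.8 ly / 3.26 = 11.90 pc
Star 2: M = m − 5 log₁₀ d + 5 = -0.18 − 5·1.0756 + 5 = -0.558
ΔM = M_1 − M_2 = -7.197 − (-0.558) = -6.639; smaller M is more luminous → Star 1.
L ratio = 10^(0.4 |ΔM|) = 10^2.656 = 452.6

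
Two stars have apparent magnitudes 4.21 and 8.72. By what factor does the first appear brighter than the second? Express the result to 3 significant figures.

63.7

Magnitude difference = -4.51
Flux ratio = 10^(−0.4 Δm) = 10^(−0.4 × -4.51) = 10^1.804 = 63.68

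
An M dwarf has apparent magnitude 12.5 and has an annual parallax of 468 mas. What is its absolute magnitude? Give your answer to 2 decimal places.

M ≈ 15.85

p = 468 mas = 0.468″ → d = 1/p = 2.137 pc
5 log₁₀(d/10 pc) = 5 log₁₀(2.137) − 5 = -3.351
M = m − 5 log₁₀(d/10) = 12.5 + 3.351 = 15.851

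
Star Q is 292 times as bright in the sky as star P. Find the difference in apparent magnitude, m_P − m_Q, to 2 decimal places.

m_P − m_Q ≈ 6.16

Pogson: Δm = −2.5 log₁₀(ratio) = −2.5 log₁₀(292) = −2.5 × 2.4654 = -6.163
Star Q is brighter so has the smaller magnitude: m_P − m_Q is positive.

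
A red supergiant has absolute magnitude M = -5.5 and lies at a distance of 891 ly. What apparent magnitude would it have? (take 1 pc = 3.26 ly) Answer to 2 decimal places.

m ≈ 1.68

d = 891 ly / 3.26 = 273.3 pc
m = M + 5 log₁₀ d − 5 = -5.5 + 5·2.4367 − 5 = 1.683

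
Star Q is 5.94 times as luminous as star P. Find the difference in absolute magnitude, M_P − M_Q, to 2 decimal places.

Pogson: ΔM = −2.5 log₁₀(ratio) = −2.5 log₁₀(5.94) = −2.5 × 0.7738 = -1.934
Star Q is brighter so has the smaller magnitude: M_P − M_Q is positive.

M_P − M_Q ≈ 1.93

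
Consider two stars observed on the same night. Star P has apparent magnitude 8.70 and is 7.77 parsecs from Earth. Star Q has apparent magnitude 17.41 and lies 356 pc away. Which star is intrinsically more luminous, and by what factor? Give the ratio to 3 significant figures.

Star P is more luminous, by a factor of 1.45.

Star P: M = m − 5 log₁₀ d + 5 = 8.70 − 5·0.8904 + 5 = 9.248
Star Q: M = m − 5 log₁₀ d + 5 = 17.41 − 5·2.5514 + 5 = 9.653
ΔM = M_P − M_Q = 9.248 − (9.653) = -0.405; smaller M is more luminous → Star P.
L ratio = 10^(0.4 |ΔM|) = 10^0.162 = 1.452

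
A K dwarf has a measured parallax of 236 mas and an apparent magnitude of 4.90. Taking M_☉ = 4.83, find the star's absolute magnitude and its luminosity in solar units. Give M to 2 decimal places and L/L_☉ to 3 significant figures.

d = 1/p = 1000/236 mas = 4.237 pc
M = m − 5 log₁₀ d + 5 = 4.90 − 5·0.6271 + 5 = 6.765
M − M_☉ = 6.765 − 4.83 = 1.935
L/L_☉ = 10^(−0.4 × 1.935) = 0.1683

M ≈ 6.76; L/L_☉ ≈ 0.168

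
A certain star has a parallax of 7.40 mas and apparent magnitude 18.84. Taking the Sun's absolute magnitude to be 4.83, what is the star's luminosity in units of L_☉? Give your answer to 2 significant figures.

L/L_☉ ≈ 4.5×10^-4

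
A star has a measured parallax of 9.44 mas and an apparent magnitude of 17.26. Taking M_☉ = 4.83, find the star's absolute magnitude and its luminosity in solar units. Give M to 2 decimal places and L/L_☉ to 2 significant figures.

d = 1/p = 1000/9.44 mas = 105.9 pc
M = m − 5 log₁₀ d + 5 = 17.26 − 5·2.0250 + 5 = 12.135
M − M_☉ = 12.135 − 4.83 = 7.305
L/L_☉ = 10^(−0.4 × 7.305) = 1.197×10^-3

M ≈ 12.13; L/L_☉ ≈ 1.2×10^-3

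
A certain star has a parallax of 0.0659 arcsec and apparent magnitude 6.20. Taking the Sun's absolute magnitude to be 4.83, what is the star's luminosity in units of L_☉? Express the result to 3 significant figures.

L/L_☉ ≈ 0.652

d = 1/p = 1/0.0659″ = 15.17 pc
M = m − 5 log₁₀ d + 5 = 6.20 − 5·1.1811 + 5 = 5.294
M − M_☉ = 5.294 − 4.83 = 0.464
L/L_☉ = 10^(−0.4 × 0.464) = 0.6520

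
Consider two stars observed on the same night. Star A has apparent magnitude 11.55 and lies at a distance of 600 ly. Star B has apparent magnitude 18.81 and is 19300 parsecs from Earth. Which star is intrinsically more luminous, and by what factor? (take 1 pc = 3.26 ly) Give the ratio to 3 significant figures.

Star B is more luminous, by a factor of 13.7.

Star A: d = 600 ly / 3.26 = 184.0 pc
Star A: M = m − 5 log₁₀ d + 5 = 11.55 − 5·2.2649 + 5 = 5.225
Star B: M = m − 5 log₁₀ d + 5 = 18.81 − 5·4.2856 + 5 = 2.382
ΔM = M_A − M_B = 5.225 − (2.382) = 2.843; smaller M is more luminous → Star B.
L ratio = 10^(0.4 |ΔM|) = 10^1.137 = 13.72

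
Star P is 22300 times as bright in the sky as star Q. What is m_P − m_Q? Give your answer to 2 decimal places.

m_P − m_Q ≈ -10.87

Pogson: Δm = −2.5 log₁₀(ratio) = −2.5 log₁₀(22300) = −2.5 × 4.3483 = -10.871
Star P is brighter, so it has the smaller magnitude: the difference is negative.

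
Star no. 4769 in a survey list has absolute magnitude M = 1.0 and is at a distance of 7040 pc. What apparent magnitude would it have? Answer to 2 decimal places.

m = M + 5 log₁₀ d − 5 = 1.0 + 5·3.8476 − 5 = 15.238

m ≈ 15.24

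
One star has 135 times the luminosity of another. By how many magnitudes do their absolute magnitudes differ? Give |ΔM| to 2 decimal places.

|ΔM| ≈ 5.33

Pogson: ΔM = −2.5 log₁₀(ratio) = −2.5 log₁₀(135) = −2.5 × 2.1303 = -5.326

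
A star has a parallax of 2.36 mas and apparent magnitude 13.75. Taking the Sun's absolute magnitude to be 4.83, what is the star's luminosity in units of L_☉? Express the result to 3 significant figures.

d = 1/p = 1000/2.36 mas = 423.7 pc
M = m − 5 log₁₀ d + 5 = 13.75 − 5·2.6271 + 5 = 5.615
M − M_☉ = 5.615 − 4.83 = 0.785
L/L_☉ = 10^(−0.4 × 0.785) = 0.4855

L/L_☉ ≈ 0.485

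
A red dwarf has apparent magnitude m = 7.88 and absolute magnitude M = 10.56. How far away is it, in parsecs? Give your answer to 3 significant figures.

μ = m − M = -2.680
m − M = 5 log₁₀ d − 5
log₁₀ d = (m − M)/5 + 1 = 0.4640
d = 10^0.4640 = 2.911 pc

d ≈ 2.91 pc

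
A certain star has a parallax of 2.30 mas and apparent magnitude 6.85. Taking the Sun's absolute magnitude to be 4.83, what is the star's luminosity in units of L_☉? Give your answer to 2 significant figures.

L/L_☉ ≈ 290

d = 1/p = 1000/2.30 mas = 434.8 pc
M = m − 5 log₁₀ d + 5 = 6.85 − 5·2.6383 + 5 = -1.341
M − M_☉ = -1.341 − 4.83 = -6.171
L/L_☉ = 10^(−0.4 × -6.171) = 294.1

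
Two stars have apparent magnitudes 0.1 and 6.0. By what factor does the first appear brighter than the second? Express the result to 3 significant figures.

Δm = 0.1 − (6.0) = -5.9
Flux ratio = 10^(−0.4 Δm) = 10^(−0.4 × -5.9) = 10^2.360 = 229.1

229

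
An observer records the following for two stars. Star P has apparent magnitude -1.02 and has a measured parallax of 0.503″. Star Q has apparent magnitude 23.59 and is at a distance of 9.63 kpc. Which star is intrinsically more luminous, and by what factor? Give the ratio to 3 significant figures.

Star P: d = 1/p = 1/0.503″ = 1.988 pc
Star P: M = m − 5 log₁₀ d + 5 = -1.02 − 5·0.2984 + 5 = 2.488
Star Q: d = 9.63 kpc = 9630 pc
Star Q: M = m − 5 log₁₀ d + 5 = 23.59 − 5·3.9836 + 5 = 8.672
ΔM = M_P − M_Q = 2.488 − (8.672) = -6.184; smaller M is more luminous → Star P.
L ratio = 10^(0.4 |ΔM|) = 10^2.474 = 297.6

Star P is more luminous, by a factor of 298.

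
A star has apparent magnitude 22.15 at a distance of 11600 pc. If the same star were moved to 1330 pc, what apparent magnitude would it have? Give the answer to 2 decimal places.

m ≈ 17.45

Flux ∝ 1/d², so Δm = 5 log₁₀(d₂/d₁) = 5 log₁₀(1330/11600) = -4.703
m₂ = m₁ + Δm = 22.15 + (-4.703) = 17.447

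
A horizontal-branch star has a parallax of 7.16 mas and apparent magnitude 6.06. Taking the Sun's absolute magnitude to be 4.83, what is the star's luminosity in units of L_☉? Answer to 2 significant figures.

L/L_☉ ≈ 63

d = 1/p = 1000/7.16 mas = 139.7 pc
M = m − 5 log₁₀ d + 5 = 6.06 − 5·2.1451 + 5 = 0.335
M − M_☉ = 0.335 − 4.83 = -4.495
L/L_☉ = 10^(−0.4 × -4.495) = 62.83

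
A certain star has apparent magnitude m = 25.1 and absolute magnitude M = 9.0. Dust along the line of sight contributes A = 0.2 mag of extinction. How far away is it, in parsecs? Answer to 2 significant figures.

d ≈ 15000 pc

m − M = 5 log₁₀(d/10 pc) + A  ⇒  25.1 − (9.0) − 0.2 = 5 log₁₀(d/10)
15.900 = 5 log₁₀(d/10)
log₁₀ d = (m − M − A)/5 + 1 = 4.1800
d = 10^4.1800 = 15140 pc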